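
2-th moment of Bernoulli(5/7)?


For Bernoulli: X in {0,1}
E[X^2] = 0^2*(1-5/7) + 1^2*5/7 = 5/7

5/7


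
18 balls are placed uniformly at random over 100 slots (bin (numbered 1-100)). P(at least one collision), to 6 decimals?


P(all different) = prod((100-i)/100 for i=0..17) = 0.196326
P(at least one match) = 1 - 0.196326 = 0.803674

0.803674


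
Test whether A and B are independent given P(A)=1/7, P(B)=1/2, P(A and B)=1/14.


P(A)*P(B) = 1/7*1/2 = 1/14
P(A∩B) = 1/14, which equals P(A)P(B), so independent

Yes, A and B are independent


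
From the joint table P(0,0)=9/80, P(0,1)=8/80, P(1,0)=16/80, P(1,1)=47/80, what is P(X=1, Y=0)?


Read from table: P(X=1, Y=0) = 16/80 = 1/5

1/5


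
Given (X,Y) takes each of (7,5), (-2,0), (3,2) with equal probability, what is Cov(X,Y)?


E[X]=8/3, E[Y]=7/3, E[XY]=41/3
Cov(X,Y) = E[XY] - E[X]E[Y] = 41/3 - 8/3*7/3 = 67/9

67/9


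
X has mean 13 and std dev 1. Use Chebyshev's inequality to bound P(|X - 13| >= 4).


k = 4/1 = 4
Chebyshev: P(|X-mu| >= k*sigma) <= 1/k^2 = 1/4^2 = 1/16

1/16


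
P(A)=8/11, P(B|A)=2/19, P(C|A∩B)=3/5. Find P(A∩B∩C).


P(A∩B∩C) = P(A) * P(B|A) * P(C|A∩B)
= 8/11 * 2/19 * 3/5
= 16/209 * 3/5 = 48/1045

48/1045


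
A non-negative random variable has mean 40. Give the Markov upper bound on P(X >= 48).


Markov: P(X >= a) <= E[X]/a
P(X >= 48) <= 40/48 = 5/6

5/6


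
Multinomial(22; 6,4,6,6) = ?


22! = 1124000727777607680000
Denominator: 6!=720 * 4!=24 * 6!=720 * 6!=720
Coefficient = 1124000727777607680000 / 8957952000 = 125475189840

125475189840


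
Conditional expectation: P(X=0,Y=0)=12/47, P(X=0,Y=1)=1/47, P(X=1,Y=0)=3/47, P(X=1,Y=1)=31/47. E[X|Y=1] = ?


P(Y=1) = 32/47
E[X|Y=1] = (0*1 + 1*31)/32 = 31/32

31/32


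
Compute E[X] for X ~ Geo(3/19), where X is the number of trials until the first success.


For geometric (trials until first success), E[X] = 1/p = 1/(3/19) = 19/3

19/3


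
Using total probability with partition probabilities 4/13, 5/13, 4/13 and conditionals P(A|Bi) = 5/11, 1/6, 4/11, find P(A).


P(A) = P(A|B1)P(B1) + P(A|B2)P(B2) + P(A|B3)P(B3)
= 5/11*4/13 + 1/6*5/13 + 4/11*4/13
= 20/143 + 5/78 + 16/143 = 271/858

271/858


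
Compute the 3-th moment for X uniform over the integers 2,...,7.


E[X^3] = (1/6) * sum(x^3 for x=2..7)
= 783/6 = 261/2

261/2


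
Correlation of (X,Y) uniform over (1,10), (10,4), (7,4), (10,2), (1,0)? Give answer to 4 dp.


Cov(X,Y) = -3.6000, Var(X) = 16.5600, Var(Y) = 11.2000
rho = Cov/(sqrt(VarX)*sqrt(VarY)) = -0.2643

-0.2643


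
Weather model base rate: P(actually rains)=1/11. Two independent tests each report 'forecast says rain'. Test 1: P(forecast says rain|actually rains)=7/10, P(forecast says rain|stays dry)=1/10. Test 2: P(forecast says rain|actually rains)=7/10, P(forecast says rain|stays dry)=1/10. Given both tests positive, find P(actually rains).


After test 1: P(+) = 7/10*1/11 + 1/10*10/11 = 17/110
P(B|+) = (7/110)/(17/110) = 7/17
After test 2 (use post1 as new prior): P(+) = 7/10*7/17 + 1/10*10/17 = 59/170
P(B|+,+) = (49/170)/(59/170) = 49/59

49/59


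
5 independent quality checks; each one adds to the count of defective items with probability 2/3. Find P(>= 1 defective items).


P(at least one) = 1 - P(none)
P(none) = (1 - 2/3)^5 = (1/3)^5 = 1/243
P(at least one) = 1 - 1/243 = 242/243

242/243


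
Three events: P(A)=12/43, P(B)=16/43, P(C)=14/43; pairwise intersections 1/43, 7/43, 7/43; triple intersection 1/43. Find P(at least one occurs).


P(A∪B∪C) = P(A)+P(B)+P(C) - P(AB)-P(AC)-P(BC) + P(ABC)
= 12/43+16/43+14/43 - 1/43-7/43-7/43 + 1/43
= 28/43

28/43


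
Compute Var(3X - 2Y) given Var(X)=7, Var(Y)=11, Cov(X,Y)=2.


Var(3X - 2Y) = 3^2*Var(X) + (-2)^2*Var(Y) + 2*3*(-2)*Cov(X,Y)
= 9*7 + 4*11 - 12*2
= 63 + 44 - 24 = 83

83


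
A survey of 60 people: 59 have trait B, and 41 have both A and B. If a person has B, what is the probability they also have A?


P(A|B) = P(A∩B)/P(B) = (41/60)/(59/60) = 41/59

41/59


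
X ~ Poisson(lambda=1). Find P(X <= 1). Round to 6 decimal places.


P(X<=1) = e^(-1)*1^0/0! + e^(-1)*1^1/1!
≈ 0.3678794412 + 0.3678794412
= 0.7357588824
≈ 0.735759

0.735759


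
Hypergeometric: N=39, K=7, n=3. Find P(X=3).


P(X=3) = C(7,3)*C(32,0) / C(39,3)
= 35*1 / 9139
= 35/9139

35/9139


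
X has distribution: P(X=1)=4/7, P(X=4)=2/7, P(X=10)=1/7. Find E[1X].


E[1X] = sum(g(x)*P(x))
= 1*4/7 + 4*2/7 + 10*1/7
= 22/7

22/7


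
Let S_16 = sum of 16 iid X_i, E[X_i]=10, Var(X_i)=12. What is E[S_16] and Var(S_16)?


E[S_n] = n*mu = 16*10 = 160
Var(S_n) = n*sigma^2 = 16*12 = 192

E[S_16]=160, Var(S_16)=192


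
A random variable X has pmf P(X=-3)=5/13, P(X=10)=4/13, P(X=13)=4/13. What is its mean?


E[X] = sum(x * P(x))
= -3*5/13 + 10*4/13 + 13*4/13
= 77/13

77/13


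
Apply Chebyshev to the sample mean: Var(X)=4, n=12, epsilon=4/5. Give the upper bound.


Var(Xbar) = Var(X)/n = 4/12
Chebyshev: P(|Xbar-mu| >= 4/5) <= Var(Xbar)/(4/5)^2 = (1/3)/(16/25) = 25/48

25/48


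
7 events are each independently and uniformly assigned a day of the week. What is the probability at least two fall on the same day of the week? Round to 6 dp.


P(all different) = prod((7-i)/7 for i=0..6) = 0.006120
P(at least one match) = 1 - 0.006120 = 0.993880

0.993880


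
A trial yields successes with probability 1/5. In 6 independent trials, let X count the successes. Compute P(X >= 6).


P(X>=6) = P(X=6)
= 1/15625
= 1/15625

1/15625


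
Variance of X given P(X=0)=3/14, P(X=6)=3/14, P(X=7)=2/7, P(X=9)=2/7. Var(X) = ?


E[X] = 41/7, E[X^2] = 314/7
Var(X) = E[X^2] - (E[X])^2 = 314/7 - (41/7)^2 = 517/49

517/49


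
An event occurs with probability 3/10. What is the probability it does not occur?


P(A') = 1 - P(A) = 1 - 3/10 = 7/10

7/10


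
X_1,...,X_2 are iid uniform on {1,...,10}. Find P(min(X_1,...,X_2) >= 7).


P(min >= 7) = P(all X_i >= 7) = (P(X_1 >= 7))^2
= (4/10)^2 = (2/5)^2 = 4/25

4/25


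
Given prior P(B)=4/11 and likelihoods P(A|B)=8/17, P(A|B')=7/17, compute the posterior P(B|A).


P(A) = P(A|B)P(B) + P(A|B')P(B') = 8/17*4/11 + 7/17*7/11 = 81/187
P(B|A) = P(A|B)P(B)/P(A) = (32/187)/(81/187) = 32/81

32/81


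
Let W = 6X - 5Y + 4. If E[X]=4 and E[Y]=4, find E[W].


E[6X - 5Y + 4] = 6*E[X] - 5*E[Y] + 4
= (6)*(4) + (-5)*(4) + (4)
= 24 - 20 + 4 = 8

8


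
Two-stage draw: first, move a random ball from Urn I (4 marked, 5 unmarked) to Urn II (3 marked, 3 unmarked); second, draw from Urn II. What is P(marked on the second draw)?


P(transfer marked) = 4/9; P(transfer unmarked) = 5/9
If marked transferred: Urn II has 4 marked of 7, so P(marked|marked moved) = 4/7
If unmarked transferred: Urn II has 3 marked of 7, so P(marked|unmarked moved) = 3/7
By total probability: P(marked) = 4/9*4/7 + 5/9*3/7 = 31/63

31/63


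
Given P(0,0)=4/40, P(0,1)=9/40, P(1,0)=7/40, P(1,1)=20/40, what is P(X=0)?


P(X=0) = P(0,0)+P(0,1) = 4/40 + 9/40 = 13/40

13/40


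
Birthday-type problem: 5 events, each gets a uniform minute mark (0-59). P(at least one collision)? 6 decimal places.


P(all different) = prod((60-i)/60 for i=0..4) = 0.842826
P(at least one match) = 1 - 0.842826 = 0.157174

0.157174


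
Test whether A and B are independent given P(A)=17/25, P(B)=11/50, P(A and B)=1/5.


P(A)*P(B) = 17/25*11/50 = 187/1250
P(A∩B) = 1/5 != 187/1250, so not independent

No, A and B are not independent


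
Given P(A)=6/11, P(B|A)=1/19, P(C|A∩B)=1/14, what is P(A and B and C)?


P(A∩B∩C) = P(A) * P(B|A) * P(C|A∩B)
= 6/11 * 1/19 * 1/14
= 6/209 * 1/14 = 3/1463

3/1463


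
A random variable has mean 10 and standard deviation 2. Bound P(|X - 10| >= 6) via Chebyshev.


k = 6/2 = 3
Chebyshev: P(|X-mu| >= k*sigma) <= 1/k^2 = 1/3^2 = 1/9

1/9


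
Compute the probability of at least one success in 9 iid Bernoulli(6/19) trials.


P(at least one) = 1 - P(none)
P(none) = (1 - 6/19)^9 = (13/19)^9 = 10604499373/322687697779
P(at least one) = 1 - 10604499373/322687697779 = 312083198406/322687697779

312083198406/322687697779


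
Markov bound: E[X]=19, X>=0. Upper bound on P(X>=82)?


Markov: P(X >= a) <= E[X]/a
P(X >= 82) <= 19/82

19/82


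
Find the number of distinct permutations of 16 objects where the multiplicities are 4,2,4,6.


16! = 20922789888000
Denominator: 4!=24 * 2!=2 * 4!=24 * 6!=720
Coefficient = 20922789888000 / 829440 = 25225200

25225200


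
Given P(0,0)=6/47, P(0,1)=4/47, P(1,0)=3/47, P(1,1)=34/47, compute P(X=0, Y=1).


Read from table: P(X=0, Y=1) = 4/47

4/47


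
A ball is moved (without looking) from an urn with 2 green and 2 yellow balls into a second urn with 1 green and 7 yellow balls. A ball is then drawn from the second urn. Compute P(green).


P(transfer green) = 2/4 = 1/2; P(transfer yellow) = 1/2
If green transferred: Urn II has 2 green of 9, so P(green|green moved) = 2/9
If yellow transferred: Urn II has 1 green of 9, so P(green|yellow moved) = 1/9
By total probability: P(green) = 1/2*2/9 + 1/2*1/9 = 1/6

1/6


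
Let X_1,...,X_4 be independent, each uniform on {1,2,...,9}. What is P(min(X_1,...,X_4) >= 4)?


P(min >= 4) = P(all X_i >= 4) = (P(X_1 >= 4))^4
= (6/9)^4 = (2/3)^4 = 16/81

16/81


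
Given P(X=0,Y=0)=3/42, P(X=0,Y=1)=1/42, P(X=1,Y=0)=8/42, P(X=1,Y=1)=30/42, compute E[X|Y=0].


P(Y=0) = 11/42
E[X|Y=0] = (0*3 + 1*8)/11 = 8/11

8/11


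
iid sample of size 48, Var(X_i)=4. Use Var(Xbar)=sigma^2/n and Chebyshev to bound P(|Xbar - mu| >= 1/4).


Var(Xbar) = Var(X)/n = 4/48
Chebyshev: P(|Xbar-mu| >= 1/4) <= Var(Xbar)/(1/4)^2 = (1/12)/(1/16) = 4/3
Bound exceeds 1, so trivial bound: 1

1


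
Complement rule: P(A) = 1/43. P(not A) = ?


P(A') = 1 - P(A) = 1 - 1/43 = 42/43

42/43


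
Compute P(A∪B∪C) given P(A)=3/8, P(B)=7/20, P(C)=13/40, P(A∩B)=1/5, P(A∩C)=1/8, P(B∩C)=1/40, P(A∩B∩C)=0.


P(A∪B∪C) = P(A)+P(B)+P(C) - P(AB)-P(AC)-P(BC) + P(ABC)
= 3/8+7/20+13/40 - 1/5-1/8-1/40 + 0
= 7/10

7/10


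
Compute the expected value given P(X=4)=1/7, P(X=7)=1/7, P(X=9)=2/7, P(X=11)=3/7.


E[X] = sum(x * P(x))
= 4*1/7 + 7*1/7 + 9*2/7 + 11*3/7
= 62/7

62/7


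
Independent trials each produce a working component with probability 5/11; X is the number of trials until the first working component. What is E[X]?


For geometric (trials until first success), E[X] = 1/p = 1/(5/11) = 11/5

11/5


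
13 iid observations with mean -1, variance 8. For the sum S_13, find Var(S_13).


By independence, Var(S_n) = n*Var(X_1) = 13*8 = 104

104


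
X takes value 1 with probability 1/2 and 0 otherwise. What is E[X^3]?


For Bernoulli: X in {0,1}
E[X^3] = 0^3*(1-1/2) + 1^3*1/2 = 1/2

1/2


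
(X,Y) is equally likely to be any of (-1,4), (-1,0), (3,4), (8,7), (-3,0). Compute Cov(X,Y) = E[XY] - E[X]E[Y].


E[X]=6/5, E[Y]=3, E[XY]=64/5
Cov(X,Y) = E[XY] - E[X]E[Y] = 64/5 - 6/5*3 = 46/5

46/5


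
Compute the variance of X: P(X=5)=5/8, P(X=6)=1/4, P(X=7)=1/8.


E[X] = 11/2, E[X^2] = 123/4
Var(X) = E[X^2] - (E[X])^2 = 123/4 - (11/2)^2 = 1/2

1/2


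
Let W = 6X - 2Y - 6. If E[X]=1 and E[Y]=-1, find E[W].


E[6X - 2Y - 6] = 6*E[X] - 2*E[Y] - 6
= (6)*(1) + (-2)*(-1) + (-6)
= 6 + 2 - 6 = 2

2


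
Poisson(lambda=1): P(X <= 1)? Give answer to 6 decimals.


P(X<=1) = e^(-1)*1^0/0! + e^(-1)*1^1/1!
≈ 0.3678794412 + 0.3678794412
= 0.7357588824
≈ 0.735759

0.735759


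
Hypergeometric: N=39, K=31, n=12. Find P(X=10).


P(X=10) = C(31,10)*C(8,2) / C(39,12)
= 44352165*28 / 3910797436
= 1241860620/3910797436 = 3795/11951

3795/11951


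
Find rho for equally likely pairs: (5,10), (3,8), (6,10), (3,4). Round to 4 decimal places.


Cov(X,Y) = 2.5000, Var(X) = 1.6875, Var(Y) = 6.0000
rho = Cov/(sqrt(VarX)*sqrt(VarY)) = 0.7857

0.7857


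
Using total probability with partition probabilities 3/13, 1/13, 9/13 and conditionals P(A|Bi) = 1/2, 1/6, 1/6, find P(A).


P(A) = P(A|B1)P(B1) + P(A|B2)P(B2) + P(A|B3)P(B3)
= 1/2*3/13 + 1/6*1/13 + 1/6*9/13
= 3/26 + 1/78 + 3/26 = 19/78

19/78


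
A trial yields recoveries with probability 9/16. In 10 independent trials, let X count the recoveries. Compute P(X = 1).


P(X=1) = C(10,1) * p^1 * (1-p)^9
= 10 * 9/16 * 40353607/68719476736
= 1815912315/549755813888

1815912315/549755813888


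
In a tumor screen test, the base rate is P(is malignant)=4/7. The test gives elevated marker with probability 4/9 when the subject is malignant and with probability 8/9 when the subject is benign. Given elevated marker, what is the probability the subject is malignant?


P(A) = P(A|B)P(B) + P(A|B')P(B') = 4/9*4/7 + 8/9*3/7 = 40/63
P(B|A) = P(A|B)P(B)/P(A) = (16/63)/(40/63) = 2/5

2/5


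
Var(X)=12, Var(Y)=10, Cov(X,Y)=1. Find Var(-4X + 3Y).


Var(-4X + 3Y) = (-4)^2*Var(X) + 3^2*Var(Y) + 2*(-4)*3*Cov(X,Y)
= 16*12 + 9*10 - 24*1
= 192 + 90 - 24 = 258

258


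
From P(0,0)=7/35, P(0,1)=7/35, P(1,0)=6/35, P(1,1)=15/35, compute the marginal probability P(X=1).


P(X=1) = P(1,0)+P(1,1) = 6/35 + 15/35 = 21/35 = 3/5

3/5


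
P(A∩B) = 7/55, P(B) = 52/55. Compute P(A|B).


P(A|B) = P(A∩B)/P(B) = (7/55)/(52/55) = 7/52

7/52


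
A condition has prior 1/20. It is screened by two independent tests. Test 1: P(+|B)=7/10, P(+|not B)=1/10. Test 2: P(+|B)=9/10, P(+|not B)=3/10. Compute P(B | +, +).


After test 1: P(+) = 7/10*1/20 + 1/10*19/20 = 13/100
P(B|+) = (7/200)/(13/100) = 7/26
After test 2 (use post1 as new prior): P(+) = 9/10*7/26 + 3/10*19/26 = 6/13
P(B|+,+) = (63/260)/(6/13) = 21/40

21/40


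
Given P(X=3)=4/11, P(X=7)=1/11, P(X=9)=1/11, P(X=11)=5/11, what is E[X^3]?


E[X^3] = sum(g(x)*P(x))
= 27*4/11 + 343*1/11 + 729*1/11 + 1331*5/11
= 7835/11

7835/11


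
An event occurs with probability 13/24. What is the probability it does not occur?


P(A') = 1 - P(A) = 1 - 13/24 = 11/24

11/24


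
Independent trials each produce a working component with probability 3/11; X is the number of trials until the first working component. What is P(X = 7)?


P(X=7) = (1-p)^6 * p = (8/11)^6 * 3/11
= 262144/1771561 * 3/11 = 786432/19487171

786432/19487171


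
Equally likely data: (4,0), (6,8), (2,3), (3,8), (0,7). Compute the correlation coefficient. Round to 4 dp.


Cov(X,Y) = 0.0000, Var(X) = 4.0000, Var(Y) = 10.1600
rho = Cov/(sqrt(VarX)*sqrt(VarY)) = 0.0000

0.0000


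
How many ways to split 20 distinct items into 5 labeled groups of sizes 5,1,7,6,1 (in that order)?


20! = 2432902008176640000
Denominator: 5!=120 * 1!=1 * 7!=5040 * 6!=720 * 1!=1
Coefficient = 2432902008176640000 / 435456000 = 5587021440

5587021440


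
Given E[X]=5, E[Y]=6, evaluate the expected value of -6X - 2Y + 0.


E[-6X - 2Y + 0] = -6*E[X] - 2*E[Y] + 0
= (-6)*(5) + (-2)*(6) + (0)
= -30 - 12 + 0 = -42

-42


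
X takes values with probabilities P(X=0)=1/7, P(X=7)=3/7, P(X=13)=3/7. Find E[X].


E[X] = sum(x * P(x))
= 0*1/7 + 7*3/7 + 13*3/7
= 60/7

60/7


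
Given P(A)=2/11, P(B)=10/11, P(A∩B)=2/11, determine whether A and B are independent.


P(A)*P(B) = 2/11*10/11 = 20/121
P(A∩B) = 2/11 != 20/121, so not independent

No, A and B are not independent


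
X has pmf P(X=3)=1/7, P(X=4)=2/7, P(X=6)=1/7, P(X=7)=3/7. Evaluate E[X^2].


E[X^2] = sum(x^2 * P(x))
= 9*1/7 + 16*2/7 + 36*1/7 + 49*3/7
= 32

32


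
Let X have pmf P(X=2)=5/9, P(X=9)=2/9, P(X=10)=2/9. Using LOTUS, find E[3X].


E[3X] = sum(g(x)*P(x))
= 6*5/9 + 27*2/9 + 30*2/9
= 16

16


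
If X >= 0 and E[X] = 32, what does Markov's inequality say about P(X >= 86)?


Markov: P(X >= a) <= E[X]/a
P(X >= 86) <= 32/86 = 16/43

16/43


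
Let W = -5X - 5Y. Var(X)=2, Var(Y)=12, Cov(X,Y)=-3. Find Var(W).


Var(-5X - 5Y) = (-5)^2*Var(X) + (-5)^2*Var(Y) + 2*(-5)*(-5)*Cov(X,Y)
= 25*2 + 25*12 + 50*(-3)
= 50 + 300 - 150 = 200

200


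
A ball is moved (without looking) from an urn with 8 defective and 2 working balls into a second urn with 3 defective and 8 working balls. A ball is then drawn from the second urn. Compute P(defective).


P(transfer defective) = 8/10 = 4/5; P(transfer working) = 1/5
If defective transferred: Urn II has 4 defective of 12, so P(defective|defective moved) = 1/3
If working transferred: Urn II has 3 defective of 12, so P(defective|working moved) = 1/4
By total probability: P(defective) = 4/5*1/3 + 1/5*1/4 = 19/60

19/60


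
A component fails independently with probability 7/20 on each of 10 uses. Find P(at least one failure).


P(at least one) = 1 - P(none)
P(none) = (1 - 7/20)^10 = (13/20)^10 = 137858491849/10240000000000
P(at least one) = 1 - 137858491849/10240000000000 = 10102141508151/10240000000000

10102141508151/10240000000000


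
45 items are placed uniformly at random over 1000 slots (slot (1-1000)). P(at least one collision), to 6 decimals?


P(all different) = prod((1000-i)/1000 for i=0..44) = 0.366037
P(at least one match) = 1 - 0.366037 = 0.633963

0.633963


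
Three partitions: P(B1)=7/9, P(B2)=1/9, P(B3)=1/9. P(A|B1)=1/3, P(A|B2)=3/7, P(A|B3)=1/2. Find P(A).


P(A) = P(A|B1)P(B1) + P(A|B2)P(B2) + P(A|B3)P(B3)
= 1/3*7/9 + 3/7*1/9 + 1/2*1/9
= 7/27 + 1/21 + 1/18 = 137/378

137/378


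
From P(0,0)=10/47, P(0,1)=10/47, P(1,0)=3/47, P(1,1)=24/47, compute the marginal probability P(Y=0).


P(Y=0) = P(0,0)+P(1,0) = 10/47 + 3/47 = 13/47

13/47


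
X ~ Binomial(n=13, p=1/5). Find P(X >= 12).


P(X>=12) = P(X=12) + P(X=13)
= 52/1220703125 + 1/1220703125
= 53/1220703125

53/1220703125


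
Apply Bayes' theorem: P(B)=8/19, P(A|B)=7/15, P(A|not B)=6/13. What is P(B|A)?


P(A) = P(A|B)P(B) + P(A|B')P(B') = 7/15*8/19 + 6/13*11/19 = 1718/3705
P(B|A) = P(A|B)P(B)/P(A) = (56/285)/(1718/3705) = 364/859

364/859


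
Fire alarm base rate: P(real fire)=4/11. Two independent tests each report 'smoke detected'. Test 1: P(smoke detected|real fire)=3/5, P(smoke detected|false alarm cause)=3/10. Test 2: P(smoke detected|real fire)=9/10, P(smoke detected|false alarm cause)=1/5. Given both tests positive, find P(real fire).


After test 1: P(+) = 3/5*4/11 + 3/10*7/11 = 9/22
P(B|+) = (12/55)/(9/22) = 8/15
After test 2 (use post1 as new prior): P(+) = 9/10*8/15 + 1/5*7/15 = 43/75
P(B|+,+) = (12/25)/(43/75) = 36/43

36/43


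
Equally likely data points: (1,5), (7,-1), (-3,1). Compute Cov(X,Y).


E[X]=5/3, E[Y]=5/3, E[XY]=-5/3
Cov(X,Y) = E[XY] - E[X]E[Y] = -5/3 - 5/3*5/3 = -40/9

-40/9


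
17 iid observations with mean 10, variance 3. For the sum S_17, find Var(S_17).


By independence, Var(S_n) = n*Var(X_1) = 17*3 = 51

51


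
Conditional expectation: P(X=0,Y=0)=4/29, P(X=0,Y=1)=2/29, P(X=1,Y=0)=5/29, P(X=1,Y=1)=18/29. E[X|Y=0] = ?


P(Y=0) = 9/29
E[X|Y=0] = (0*4 + 1*5)/9 = 5/9

5/9


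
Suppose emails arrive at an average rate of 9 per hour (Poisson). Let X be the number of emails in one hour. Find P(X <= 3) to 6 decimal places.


P(X<=3) = e^(-9)*9^0/0! + e^(-9)*9^1/1! + e^(-9)*9^2/2! + e^(-9)*9^3/3!
≈ 0.0001234098 + 0.0011106882 + 0.0049980971 + 0.0149942912
= 0.0212264863
≈ 0.021226

0.021226


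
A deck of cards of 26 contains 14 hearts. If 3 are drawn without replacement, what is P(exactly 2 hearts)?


P(X=2) = C(14,2)*C(12,1) / C(26,3)
= 91*12 / 2600
= 1092/2600 = 21/50

21/50


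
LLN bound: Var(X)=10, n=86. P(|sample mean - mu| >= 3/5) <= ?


Var(Xbar) = Var(X)/n = 10/86
Chebyshev: P(|Xbar-mu| >= 3/5) <= Var(Xbar)/(3/5)^2 = (5/43)/(9/25) = 125/387

125/387


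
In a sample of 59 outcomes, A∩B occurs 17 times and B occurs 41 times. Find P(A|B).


P(A|B) = P(A∩B)/P(B) = (17/59)/(41/59) = 17/41

17/41


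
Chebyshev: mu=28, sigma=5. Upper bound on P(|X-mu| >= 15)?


k = 15/5 = 3
Chebyshev: P(|X-mu| >= k*sigma) <= 1/k^2 = 1/3^2 = 1/9

1/9


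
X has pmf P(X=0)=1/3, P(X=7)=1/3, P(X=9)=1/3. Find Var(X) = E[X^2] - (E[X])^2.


E[X] = 16/3, E[X^2] = 130/3
Var(X) = E[X^2] - (E[X])^2 = 130/3 - (16/3)^2 = 134/9

134/9


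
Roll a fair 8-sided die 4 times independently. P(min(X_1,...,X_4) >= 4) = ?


P(min >= 4) = P(all X_i >= 4) = (P(X_1 >= 4))^4
= (5/8)^4 = 625/4096

625/4096


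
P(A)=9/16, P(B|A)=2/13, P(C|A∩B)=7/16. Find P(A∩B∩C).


P(A∩B∩C) = P(A) * P(B|A) * P(C|A∩B)
= 9/16 * 2/13 * 7/16
= 9/104 * 7/16 = 63/1664

63/1664


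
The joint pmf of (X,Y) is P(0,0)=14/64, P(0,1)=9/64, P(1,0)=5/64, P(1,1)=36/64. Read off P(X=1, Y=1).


Read from table: P(X=1, Y=1) = 36/64 = 9/16

9/16


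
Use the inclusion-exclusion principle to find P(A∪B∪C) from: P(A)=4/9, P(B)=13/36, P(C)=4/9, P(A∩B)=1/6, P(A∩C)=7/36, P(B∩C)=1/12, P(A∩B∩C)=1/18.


P(A∪B∪C) = P(A)+P(B)+P(C) - P(AB)-P(AC)-P(BC) + P(ABC)
= 4/9+13/36+4/9 - 1/6-7/36-1/12 + 1/18
= 31/36

31/36


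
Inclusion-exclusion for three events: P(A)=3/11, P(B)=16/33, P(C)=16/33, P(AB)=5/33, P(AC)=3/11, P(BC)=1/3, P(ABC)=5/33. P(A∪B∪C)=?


P(A∪B∪C) = P(A)+P(B)+P(C) - P(AB)-P(AC)-P(BC) + P(ABC)
= 3/11+16/33+16/33 - 5/33-3/11-1/3 + 5/33
= 7/11

7/11


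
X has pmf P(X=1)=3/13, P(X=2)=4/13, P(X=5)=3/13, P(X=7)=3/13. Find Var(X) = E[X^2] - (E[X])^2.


E[X] = 47/13, E[X^2] = 241/13
Var(X) = E[X^2] - (E[X])^2 = 241/13 - (47/13)^2 = 924/169

924/169


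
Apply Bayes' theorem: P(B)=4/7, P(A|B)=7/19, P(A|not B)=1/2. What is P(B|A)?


P(A) = P(A|B)P(B) + P(A|B')P(B') = 7/19*4/7 + 1/2*3/7 = 113/266
P(B|A) = P(A|B)P(B)/P(A) = (4/19)/(113/266) = 56/113

56/113


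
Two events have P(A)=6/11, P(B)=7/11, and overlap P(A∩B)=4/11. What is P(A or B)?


P(A∪B) = P(A) + P(B) - P(A∩B)
= 6/11 + 7/11 - 4/11 = 9/11

9/11


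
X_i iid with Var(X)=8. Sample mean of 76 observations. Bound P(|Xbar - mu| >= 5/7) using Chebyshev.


Var(Xbar) = Var(X)/n = 8/76
Chebyshev: P(|Xbar-mu| >= 5/7) <= Var(Xbar)/(5/7)^2 = (2/19)/(25/49) = 98/475

98/475


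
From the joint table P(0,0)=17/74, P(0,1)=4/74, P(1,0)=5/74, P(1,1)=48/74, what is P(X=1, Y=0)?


Read from table: P(X=1, Y=0) = 5/74

5/74


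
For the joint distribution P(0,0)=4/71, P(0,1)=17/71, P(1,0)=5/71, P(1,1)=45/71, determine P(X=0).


P(X=0) = P(0,0)+P(0,1) = 4/71 + 17/71 = 21/71

21/71


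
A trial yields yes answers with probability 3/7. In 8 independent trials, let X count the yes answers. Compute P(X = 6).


P(X=6) = C(8,6) * p^6 * (1-p)^2
= 28 * 729/117649 * 16/49
= 46656/823543

46656/823543


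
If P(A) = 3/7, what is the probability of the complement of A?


P(A') = 1 - P(A) = 1 - 3/7 = 4/7

4/7


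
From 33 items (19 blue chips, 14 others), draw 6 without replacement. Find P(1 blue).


P(X=1) = C(19,1)*C(14,5) / C(33,6)
= 19*2002 / 1107568
= 38038/1107568 = 247/7192

247/7192


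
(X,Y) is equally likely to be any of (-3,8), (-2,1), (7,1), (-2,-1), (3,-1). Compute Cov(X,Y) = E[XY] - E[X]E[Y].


E[X]=3/5, E[Y]=8/5, E[XY]=-4
Cov(X,Y) = E[XY] - E[X]E[Y] = -4 - 3/5*8/5 = -124/25

-124/25


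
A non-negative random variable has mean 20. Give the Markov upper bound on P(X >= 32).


Markov: P(X >= a) <= E[X]/a
P(X >= 32) <= 20/32 = 5/8

5/8


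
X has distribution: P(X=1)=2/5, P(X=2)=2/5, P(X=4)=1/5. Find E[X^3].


E[X^3] = sum(g(x)*P(x))
= 1*2/5 + 8*2/5 + 64*1/5
= 82/5

82/5


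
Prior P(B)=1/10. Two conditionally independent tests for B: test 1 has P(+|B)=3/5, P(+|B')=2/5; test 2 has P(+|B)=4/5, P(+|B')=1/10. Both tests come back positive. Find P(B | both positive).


After test 1: P(+) = 3/5*1/10 + 2/5*9/10 = 21/50
P(B|+) = (3/50)/(21/50) = 1/7
After test 2 (use post1 as new prior): P(+) = 4/5*1/7 + 1/10*6/7 = 1/5
P(B|+,+) = (4/35)/(1/5) = 4/7

4/7


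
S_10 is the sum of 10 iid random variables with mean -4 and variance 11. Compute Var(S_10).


By independence, Var(S_n) = n*Var(X_1) = 10*11 = 110

110


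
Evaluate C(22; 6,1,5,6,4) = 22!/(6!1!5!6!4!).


22! = 1124000727777607680000
Denominator: 6!=720 * 1!=1 * 5!=120 * 6!=720 * 4!=24
Coefficient = 1124000727777607680000 / 1492992000 = 752851139040

752851139040


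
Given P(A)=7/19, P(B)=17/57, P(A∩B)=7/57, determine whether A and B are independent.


P(A)*P(B) = 7/19*17/57 = 119/1083
P(A∩B) = 7/57 != 119/1083, so not independent

No, A and B are not independent


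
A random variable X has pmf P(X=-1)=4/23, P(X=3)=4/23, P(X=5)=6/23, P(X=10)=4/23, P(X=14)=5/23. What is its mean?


E[X] = sum(x * P(x))
= -1*4/23 + 3*4/23 + 5*6/23 + 10*4/23 + 14*5/23
= 148/23

148/23


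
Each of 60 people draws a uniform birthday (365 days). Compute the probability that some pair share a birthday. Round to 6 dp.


P(all different) = prod((365-i)/365 for i=0..59) = 0.005877
P(at least one match) = 1 - 0.005877 = 0.994123

0.994123


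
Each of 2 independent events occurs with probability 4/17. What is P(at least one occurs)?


P(at least one) = 1 - P(none)
P(none) = (1 - 4/17)^2 = (13/17)^2 = 169/289
P(at least one) = 1 - 169/289 = 120/289

120/289


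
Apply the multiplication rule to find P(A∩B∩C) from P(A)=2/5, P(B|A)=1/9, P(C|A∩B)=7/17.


P(A∩B∩C) = P(A) * P(B|A) * P(C|A∩B)
= 2/5 * 1/9 * 7/17
= 2/45 * 7/17 = 14/765

14/765


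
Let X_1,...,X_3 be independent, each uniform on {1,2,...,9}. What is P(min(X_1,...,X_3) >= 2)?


P(min >= 2) = P(all X_i >= 2) = (P(X_1 >= 2))^3
= (8/9)^3 = 512/729

512/729


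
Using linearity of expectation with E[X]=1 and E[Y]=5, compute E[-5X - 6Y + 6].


E[-5X - 6Y + 6] = -5*E[X] - 6*E[Y] + 6
= (-5)*(1) + (-6)*(5) + (6)
= -5 - 30 + 6 = -29

-29


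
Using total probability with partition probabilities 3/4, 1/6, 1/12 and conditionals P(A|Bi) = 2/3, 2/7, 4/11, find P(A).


P(A) = P(A|B1)P(B1) + P(A|B2)P(B2) + P(A|B3)P(B3)
= 2/3*3/4 + 2/7*1/6 + 4/11*1/12
= 1/2 + 1/21 + 1/33 = 89/154

89/154


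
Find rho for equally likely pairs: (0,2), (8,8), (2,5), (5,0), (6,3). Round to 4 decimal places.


Cov(X,Y) = 3.2800, Var(X) = 8.1600, Var(Y) = 7.4400
rho = Cov/(sqrt(VarX)*sqrt(VarY)) = 0.4210

0.4210


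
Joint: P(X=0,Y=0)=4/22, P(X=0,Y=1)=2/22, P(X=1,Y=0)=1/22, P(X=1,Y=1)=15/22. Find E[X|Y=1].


P(Y=1) = 17/22
E[X|Y=1] = (0*2 + 1*15)/17 = 15/17

15/17


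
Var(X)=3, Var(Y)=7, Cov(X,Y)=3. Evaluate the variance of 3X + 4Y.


Var(3X + 4Y) = 3^2*Var(X) + 4^2*Var(Y) + 2*3*4*Cov(X,Y)
= 9*3 + 16*7 + 24*3
= 27 + 112 + 72 = 211

211


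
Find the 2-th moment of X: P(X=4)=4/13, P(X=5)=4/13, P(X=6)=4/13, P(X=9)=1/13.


E[X^2] = sum(x^2 * P(x))
= 16*4/13 + 25*4/13 + 36*4/13 + 81*1/13
= 389/13

389/13


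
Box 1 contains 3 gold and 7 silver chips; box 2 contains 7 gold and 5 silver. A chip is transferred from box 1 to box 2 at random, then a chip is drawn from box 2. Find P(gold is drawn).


P(transfer gold) = 3/10; P(transfer silver) = 7/10
If gold transferred: Urn II has 8 gold of 13, so P(gold|gold moved) = 8/13
If silver transferred: Urn II has 7 gold of 13, so P(gold|silver moved) = 7/13
By total probability: P(gold) = 3/10*8/13 + 7/10*7/13 = 73/130

73/130


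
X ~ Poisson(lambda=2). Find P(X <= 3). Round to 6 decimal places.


P(X<=3) = e^(-2)*2^0/0! + e^(-2)*2^1/1! + e^(-2)*2^2/2! + e^(-2)*2^3/3!
≈ 0.1353352832 + 0.2706705665 + 0.2706705665 + 0.1804470443
= 0.8571234605
≈ 0.857123

0.857123


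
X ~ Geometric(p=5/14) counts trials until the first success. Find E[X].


For geometric (trials until first success), E[X] = 1/p = 1/(5/14) = 14/5

14/5


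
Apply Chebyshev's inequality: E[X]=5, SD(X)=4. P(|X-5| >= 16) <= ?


k = 16/4 = 4
Chebyshev: P(|X-mu| >= k*sigma) <= 1/k^2 = 1/4^2 = 1/16

1/16


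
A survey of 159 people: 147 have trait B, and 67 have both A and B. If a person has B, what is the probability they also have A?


P(A|B) = P(A∩B)/P(B) = (67/159)/(147/159) = 67/147

67/147


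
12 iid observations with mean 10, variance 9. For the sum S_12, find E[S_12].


E[S_n] = n*E[X_1] = 12*10 = 120

120


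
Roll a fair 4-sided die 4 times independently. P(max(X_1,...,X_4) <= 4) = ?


P(max <= 4) = P(all X_i <= 4) = (P(X_1 <= 4))^4
= (4/4)^4 = 1^4 = 1

1


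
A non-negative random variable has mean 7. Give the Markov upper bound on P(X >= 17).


Markov: P(X >= a) <= E[X]/a
P(X >= 17) <= 7/17

7/17


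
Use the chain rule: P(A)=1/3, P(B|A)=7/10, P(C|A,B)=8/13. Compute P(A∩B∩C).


P(A∩B∩C) = P(A) * P(B|A) * P(C|A∩B)
= 1/3 * 7/10 * 8/13
= 7/30 * 8/13 = 28/195

28/195


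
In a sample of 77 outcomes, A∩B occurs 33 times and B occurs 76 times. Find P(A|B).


P(A|B) = P(A∩B)/P(B) = (33/77)/(76/77) = 33/76

33/76


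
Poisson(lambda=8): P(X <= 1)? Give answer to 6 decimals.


P(X<=1) = e^(-8)*8^0/0! + e^(-8)*8^1/1!
≈ 0.0003354626 + 0.0026837010
= 0.0030191636
≈ 0.003019

0.003019


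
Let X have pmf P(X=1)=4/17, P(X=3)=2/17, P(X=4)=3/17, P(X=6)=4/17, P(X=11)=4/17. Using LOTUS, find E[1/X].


E[1/X] = sum(g(x)*P(x))
= 1*4/17 + 1/3*2/17 + 1/4*3/17 + 1/6*4/17 + 1/11*4/17
= 851/2244

851/2244


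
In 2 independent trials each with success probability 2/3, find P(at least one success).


P(at least one) = 1 - P(none)
P(none) = (1 - 2/3)^2 = (1/3)^2 = 1/9
P(at least one) = 1 - 1/9 = 8/9

8/9


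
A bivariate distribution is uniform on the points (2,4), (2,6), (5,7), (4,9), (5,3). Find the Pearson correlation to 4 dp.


Cov(X,Y) = 0.3200, Var(X) = 1.8400, Var(Y) = 4.5600
rho = Cov/(sqrt(VarX)*sqrt(VarY)) = 0.1105

0.1105


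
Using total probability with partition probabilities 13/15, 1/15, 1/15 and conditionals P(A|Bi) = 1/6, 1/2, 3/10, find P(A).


P(A) = P(A|B1)P(B1) + P(A|B2)P(B2) + P(A|B3)P(B3)
= 1/6*13/15 + 1/2*1/15 + 3/10*1/15
= 13/90 + 1/30 + 1/50 = 89/450

89/450


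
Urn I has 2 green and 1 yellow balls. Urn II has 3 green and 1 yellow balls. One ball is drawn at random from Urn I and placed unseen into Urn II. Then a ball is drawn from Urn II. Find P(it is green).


P(transfer green) = 2/3; P(transfer yellow) = 1/3
If green transferred: Urn II has 4 green of 5, so P(green|green moved) = 4/5
If yellow transferred: Urn II has 3 green of 5, so P(green|yellow moved) = 3/5
By total probability: P(green) = 2/3*4/5 + 1/3*3/5 = 11/15

11/15


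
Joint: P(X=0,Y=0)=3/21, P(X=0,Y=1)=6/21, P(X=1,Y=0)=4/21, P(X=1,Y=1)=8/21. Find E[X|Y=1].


P(Y=1) = 14/21
E[X|Y=1] = (0*6 + 1*8)/14 = 8/14 = 4/7

4/7


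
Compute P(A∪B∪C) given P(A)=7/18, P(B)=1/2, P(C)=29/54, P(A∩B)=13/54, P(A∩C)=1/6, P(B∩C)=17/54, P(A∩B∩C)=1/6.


P(A∪B∪C) = P(A)+P(B)+P(C) - P(AB)-P(AC)-P(BC) + P(ABC)
= 7/18+1/2+29/54 - 13/54-1/6-17/54 + 1/6
= 47/54

47/54


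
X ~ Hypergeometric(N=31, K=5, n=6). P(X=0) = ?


P(X=0) = C(5,0)*C(26,6) / C(31,6)
= 1*230230 / 736281
= 230230/736281 = 2530/8091

2530/8091


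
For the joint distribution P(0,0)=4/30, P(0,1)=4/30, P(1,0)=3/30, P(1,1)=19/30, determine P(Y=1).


P(Y=1) = P(0,1)+P(1,1) = 4/30 + 19/30 = 23/30

23/30


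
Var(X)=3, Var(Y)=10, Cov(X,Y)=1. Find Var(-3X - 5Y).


Var(-3X - 5Y) = (-3)^2*Var(X) + (-5)^2*Var(Y) + 2*(-3)*(-5)*Cov(X,Y)
= 9*3 + 25*10 + 30*1
= 27 + 250 + 30 = 307

307


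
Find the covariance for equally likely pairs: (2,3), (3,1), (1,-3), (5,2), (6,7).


E[X]=17/5, E[Y]=2, E[XY]=58/5
Cov(X,Y) = E[XY] - E[X]E[Y] = 58/5 - 17/5*2 = 24/5

24/5


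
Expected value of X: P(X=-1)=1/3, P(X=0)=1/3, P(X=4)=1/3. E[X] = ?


E[X] = sum(x * P(x))
= -1*1/3 + 0*1/3 + 4*1/3
= 1

1


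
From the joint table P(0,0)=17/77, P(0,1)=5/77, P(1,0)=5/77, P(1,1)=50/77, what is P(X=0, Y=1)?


Read from table: P(X=0, Y=1) = 5/77

5/77


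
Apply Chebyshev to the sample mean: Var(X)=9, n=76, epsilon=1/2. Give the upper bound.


Var(Xbar) = Var(X)/n = 9/76
Chebyshev: P(|Xbar-mu| >= 1/2) <= Var(Xbar)/(1/2)^2 = (9/76)/(1/4) = 9/19

9/19


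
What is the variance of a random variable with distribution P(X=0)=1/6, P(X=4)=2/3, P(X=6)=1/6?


E[X] = 11/3, E[X^2] = 50/3
Var(X) = E[X^2] - (E[X])^2 = 50/3 - (11/3)^2 = 29/9

29/9


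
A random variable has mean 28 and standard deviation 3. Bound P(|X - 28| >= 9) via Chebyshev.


k = 9/3 = 3
Chebyshev: P(|X-mu| >= k*sigma) <= 1/k^2 = 1/3^2 = 1/9

1/9


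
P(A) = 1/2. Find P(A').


P(A') = 1 - P(A) = 1 - 1/2 = 1/2

1/2


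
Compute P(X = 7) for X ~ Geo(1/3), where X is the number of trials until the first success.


P(X=7) = (1-p)^6 * p = (2/3)^6 * 1/3
= 64/729 * 1/3 = 64/2187

64/2187


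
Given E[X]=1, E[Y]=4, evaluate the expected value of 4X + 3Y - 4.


E[4X + 3Y - 4] = 4*E[X] + 3*E[Y] - 4
= (4)*(1) + (3)*(4) + (-4)
= 4 + 12 - 4 = 12

12


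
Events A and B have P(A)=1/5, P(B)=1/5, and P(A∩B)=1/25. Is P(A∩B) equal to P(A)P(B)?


P(A)*P(B) = 1/5*1/5 = 1/25
P(A∩B) = 1/25, which equals P(A)P(B), so independent

Yes, A and B are independent


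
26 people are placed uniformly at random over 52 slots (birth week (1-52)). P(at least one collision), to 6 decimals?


P(all different) = prod((52-i)/52 for i=0..25) = 0.000484
P(at least one match) = 1 - 0.000484 = 0.999516

0.999516


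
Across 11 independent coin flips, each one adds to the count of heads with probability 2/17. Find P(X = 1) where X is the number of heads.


P(X=1) = C(11,1) * p^1 * (1-p)^10
= 11 * 2/17 * 576650390625/2015993900449
= 12686308593750/34271896307633

12686308593750/34271896307633


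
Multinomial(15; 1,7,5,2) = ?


15! = 1307674368000
Denominator: 1!=1 * 7!=5040 * 5!=120 * 2!=2
Coefficient = 1307674368000 / 1209600 = 1081080

1081080


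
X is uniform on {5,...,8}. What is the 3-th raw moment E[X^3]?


E[X^3] = (1/4) * sum(x^3 for x=5..8)
= 1196/4 = 299

299


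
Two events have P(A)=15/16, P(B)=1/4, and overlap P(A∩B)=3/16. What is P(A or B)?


P(A∪B) = P(A) + P(B) - P(A∩B)
= 15/16 + 1/4 - 3/16 = 1

1


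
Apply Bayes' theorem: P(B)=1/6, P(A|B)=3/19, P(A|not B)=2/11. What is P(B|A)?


P(A) = P(A|B)P(B) + P(A|B')P(B') = 3/19*1/6 + 2/11*5/6 = 223/1254
P(B|A) = P(A|B)P(B)/P(A) = (1/38)/(223/1254) = 33/223

33/223


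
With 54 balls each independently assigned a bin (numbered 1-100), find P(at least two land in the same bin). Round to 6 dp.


P(all different) = prod((100-i)/100 for i=0..53) = 0.000000
P(at least one match) = 1 - 0.000000 = 1.000000

1.000000


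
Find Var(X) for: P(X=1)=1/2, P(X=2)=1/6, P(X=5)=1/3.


E[X] = 5/2, E[X^2] = 19/2
Var(X) = E[X^2] - (E[X])^2 = 19/2 - (5/2)^2 = 13/4

13/4


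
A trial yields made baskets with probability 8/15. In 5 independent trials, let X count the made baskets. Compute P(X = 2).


P(X=2) = C(5,2) * p^2 * (1-p)^3
= 10 * 64/225 * 343/3375
= 43904/151875

43904/151875


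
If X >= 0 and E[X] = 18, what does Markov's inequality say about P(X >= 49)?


Markov: P(X >= a) <= E[X]/a
P(X >= 49) <= 18/49

18/49


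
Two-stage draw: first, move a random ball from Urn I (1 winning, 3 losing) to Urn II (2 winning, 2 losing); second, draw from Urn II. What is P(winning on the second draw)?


P(transfer winning) = 1/4; P(transfer losing) = 3/4
If winning transferred: Urn II has 3 winning of 5, so P(winning|winning moved) = 3/5
If losing transferred: Urn II has 2 winning of 5, so P(winning|losing moved) = 2/5
By total probability: P(winning) = 1/4*3/5 + 3/4*2/5 = 9/20

9/20


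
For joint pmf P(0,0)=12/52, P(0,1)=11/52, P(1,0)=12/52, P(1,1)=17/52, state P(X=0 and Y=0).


Read from table: P(X=0, Y=0) = 12/52 = 3/13

3/13


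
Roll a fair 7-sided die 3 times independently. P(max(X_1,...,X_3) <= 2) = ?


P(max <= 2) = P(all X_i <= 2) = (P(X_1 <= 2))^3
= (2/7)^3 = 8/343

8/343


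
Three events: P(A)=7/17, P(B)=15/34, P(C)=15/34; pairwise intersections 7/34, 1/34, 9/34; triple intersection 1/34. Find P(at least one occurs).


P(A∪B∪C) = P(A)+P(B)+P(C) - P(AB)-P(AC)-P(BC) + P(ABC)
= 7/17+15/34+15/34 - 7/34-1/34-9/34 + 1/34
= 14/17

14/17


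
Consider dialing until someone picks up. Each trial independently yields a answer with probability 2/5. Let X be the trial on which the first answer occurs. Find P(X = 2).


P(X=2) = (1-p)^1 * p = (3/5)^1 * 2/5
= 3/5 * 2/5 = 6/25

6/25


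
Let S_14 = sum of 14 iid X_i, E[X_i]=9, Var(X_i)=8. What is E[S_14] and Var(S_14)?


E[S_n] = n*mu = 14*9 = 126
Var(S_n) = n*sigma^2 = 14*8 = 112

E[S_14]=126, Var(S_14)=112


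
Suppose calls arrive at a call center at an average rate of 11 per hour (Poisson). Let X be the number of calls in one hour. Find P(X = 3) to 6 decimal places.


P(X=3) = e^(-11) * 11^3 / 3!
≈ 0.00001670170079 * 1331 / 6
≈ 0.003705

0.003705


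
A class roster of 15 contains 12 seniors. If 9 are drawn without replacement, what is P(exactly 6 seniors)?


P(X=6) = C(12,6)*C(3,3) / C(15,9)
= 924*1 / 5005
= 924/5005 = 12/65

12/65


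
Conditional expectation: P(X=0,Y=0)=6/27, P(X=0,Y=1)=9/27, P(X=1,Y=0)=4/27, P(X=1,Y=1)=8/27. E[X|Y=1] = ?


P(Y=1) = 17/27
E[X|Y=1] = (0*9 + 1*8)/17 = 8/17

8/17


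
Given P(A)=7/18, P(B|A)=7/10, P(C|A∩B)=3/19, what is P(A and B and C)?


P(A∩B∩C) = P(A) * P(B|A) * P(C|A∩B)
= 7/18 * 7/10 * 3/19
= 49/180 * 3/19 = 49/1140

49/1140


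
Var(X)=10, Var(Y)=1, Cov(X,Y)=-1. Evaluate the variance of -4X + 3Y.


Var(-4X + 3Y) = (-4)^2*Var(X) + 3^2*Var(Y) + 2*(-4)*3*Cov(X,Y)
= 16*10 + 9*1 - 24*(-1)
= 160 + 9 + 24 = 193

193


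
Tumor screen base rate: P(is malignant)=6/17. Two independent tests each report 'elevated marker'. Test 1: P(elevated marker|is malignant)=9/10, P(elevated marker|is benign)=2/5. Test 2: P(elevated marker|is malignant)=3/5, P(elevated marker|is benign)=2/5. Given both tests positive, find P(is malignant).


After test 1: P(+) = 9/10*6/17 + 2/5*11/17 = 49/85
P(B|+) = (27/85)/(49/85) = 27/49
After test 2 (use post1 as new prior): P(+) = 3/5*27/49 + 2/5*22/49 = 25/49
P(B|+,+) = (81/245)/(25/49) = 81/125

81/125


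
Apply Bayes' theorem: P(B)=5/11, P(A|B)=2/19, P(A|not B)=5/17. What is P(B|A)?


P(A) = P(A|B)P(B) + P(A|B')P(B') = 2/19*5/11 + 5/17*6/11 = 740/3553
P(B|A) = P(A|B)P(B)/P(A) = (10/209)/(740/3553) = 17/74

17/74


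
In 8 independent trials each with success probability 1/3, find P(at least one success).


P(at least one) = 1 - P(none)
P(none) = (1 - 1/3)^8 = (2/3)^8 = 256/6561
P(at least one) = 1 - 256/6561 = 6305/6561

6305/6561


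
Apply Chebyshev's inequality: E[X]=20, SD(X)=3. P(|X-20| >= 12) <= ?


k = 12/3 = 4
Chebyshev: P(|X-mu| >= k*sigma) <= 1/k^2 = 1/4^2 = 1/16

1/16


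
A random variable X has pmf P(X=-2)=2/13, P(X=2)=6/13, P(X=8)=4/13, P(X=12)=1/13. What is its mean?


E[X] = sum(x * P(x))
= -2*2/13 + 2*6/13 + 8*4/13 + 12*1/13
= 4

4


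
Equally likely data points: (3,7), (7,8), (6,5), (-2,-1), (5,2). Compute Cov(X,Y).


E[X]=19/5, E[Y]=21/5, E[XY]=119/5
Cov(X,Y) = E[XY] - E[X]E[Y] = 119/5 - 19/5*21/5 = 196/25

196/25


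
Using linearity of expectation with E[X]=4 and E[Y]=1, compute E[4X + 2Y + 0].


E[4X + 2Y + 0] = 4*E[X] + 2*E[Y] + 0
= (4)*(4) + (2)*(1) + (0)
= 16 + 2 + 0 = 18

18


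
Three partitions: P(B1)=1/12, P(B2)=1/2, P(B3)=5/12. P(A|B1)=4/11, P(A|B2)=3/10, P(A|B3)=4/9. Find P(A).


P(A) = P(A|B1)P(B1) + P(A|B2)P(B2) + P(A|B3)P(B3)
= 4/11*1/12 + 3/10*1/2 + 4/9*5/12
= 1/33 + 3/20 + 5/27 = 2171/5940

2171/5940


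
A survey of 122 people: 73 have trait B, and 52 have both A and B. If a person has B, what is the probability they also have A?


P(A|B) = P(A∩B)/P(B) = (52/122)/(73/122) = 52/73

52/73


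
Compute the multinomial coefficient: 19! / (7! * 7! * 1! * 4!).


19! = 121645100408832000
Denominator: 7!=5040 * 7!=5040 * 1!=1 * 4!=24
Coefficient = 121645100408832000 / 609638400 = 199536480

199536480


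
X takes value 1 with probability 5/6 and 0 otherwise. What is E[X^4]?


For Bernoulli: X in {0,1}
E[X^4] = 0^4*(1-5/6) + 1^4*5/6 = 5/6

5/6


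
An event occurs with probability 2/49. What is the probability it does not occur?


P(A') = 1 - P(A) = 1 - 2/49 = 47/49

47/49
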